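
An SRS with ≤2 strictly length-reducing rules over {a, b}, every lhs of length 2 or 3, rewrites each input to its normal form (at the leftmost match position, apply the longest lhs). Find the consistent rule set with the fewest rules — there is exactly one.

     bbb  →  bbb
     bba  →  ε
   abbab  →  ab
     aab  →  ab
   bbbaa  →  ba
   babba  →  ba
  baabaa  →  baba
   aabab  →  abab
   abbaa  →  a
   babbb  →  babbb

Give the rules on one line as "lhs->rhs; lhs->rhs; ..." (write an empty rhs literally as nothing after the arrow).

aa->a; bba->

  | bbb
  | bba => ε
  | abbab => ab
  | aab => ab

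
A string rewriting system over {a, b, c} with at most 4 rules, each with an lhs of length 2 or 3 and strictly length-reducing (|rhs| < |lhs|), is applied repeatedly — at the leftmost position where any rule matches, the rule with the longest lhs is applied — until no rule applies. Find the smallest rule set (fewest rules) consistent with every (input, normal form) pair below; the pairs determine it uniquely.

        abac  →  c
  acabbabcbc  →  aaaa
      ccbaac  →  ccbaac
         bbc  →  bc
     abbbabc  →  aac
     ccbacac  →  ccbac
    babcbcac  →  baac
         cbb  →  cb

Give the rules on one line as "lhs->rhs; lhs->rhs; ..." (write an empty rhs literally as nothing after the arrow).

ab->c; bb->b; ca->; cbc->aa

  | abac => cac => c
  | acabbabcbc => abbabcbc => cbabcbc => cbccbc => aacbc => aaaa
  | ccbaac
  | bbc => bc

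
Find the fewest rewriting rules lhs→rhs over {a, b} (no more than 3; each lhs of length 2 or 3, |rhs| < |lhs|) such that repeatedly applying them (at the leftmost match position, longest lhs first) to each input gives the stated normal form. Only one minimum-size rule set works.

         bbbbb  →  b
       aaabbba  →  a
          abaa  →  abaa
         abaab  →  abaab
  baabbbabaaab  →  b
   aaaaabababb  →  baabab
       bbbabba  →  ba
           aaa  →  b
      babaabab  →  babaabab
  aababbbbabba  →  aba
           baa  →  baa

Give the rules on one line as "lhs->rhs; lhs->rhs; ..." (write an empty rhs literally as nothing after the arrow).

aaa->b; abb->; bb->

  | bbbbb => bbb => b
  | aaabbba => bbbba => bba => a
  | abaa
  | abaab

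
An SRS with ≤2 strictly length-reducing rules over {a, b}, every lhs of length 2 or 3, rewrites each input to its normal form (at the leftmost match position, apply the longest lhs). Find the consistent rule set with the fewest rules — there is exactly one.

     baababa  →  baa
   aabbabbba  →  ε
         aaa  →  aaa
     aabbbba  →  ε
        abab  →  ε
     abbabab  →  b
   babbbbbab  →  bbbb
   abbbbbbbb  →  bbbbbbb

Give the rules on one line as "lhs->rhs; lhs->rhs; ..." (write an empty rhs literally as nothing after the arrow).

  | baababa => baaba => baa
  | aabbabbba => ababbba => abbba => bba => ε
  | aaa
  | aabbbba => abbba => bba => ε

ab->; bba->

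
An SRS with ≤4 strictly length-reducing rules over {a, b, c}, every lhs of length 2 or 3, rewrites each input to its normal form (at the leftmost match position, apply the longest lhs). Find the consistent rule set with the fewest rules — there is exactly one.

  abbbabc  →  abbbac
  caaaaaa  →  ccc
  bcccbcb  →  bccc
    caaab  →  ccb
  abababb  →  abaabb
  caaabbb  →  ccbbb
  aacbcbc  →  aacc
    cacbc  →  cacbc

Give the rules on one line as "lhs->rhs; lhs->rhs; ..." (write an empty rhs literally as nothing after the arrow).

  | abbbabc => abbbac
  | caaaaaa => ccaaa => ccc
  | bcccbcb => bccc
  | caaab => ccb

aaa->c; bab->ba; bcb->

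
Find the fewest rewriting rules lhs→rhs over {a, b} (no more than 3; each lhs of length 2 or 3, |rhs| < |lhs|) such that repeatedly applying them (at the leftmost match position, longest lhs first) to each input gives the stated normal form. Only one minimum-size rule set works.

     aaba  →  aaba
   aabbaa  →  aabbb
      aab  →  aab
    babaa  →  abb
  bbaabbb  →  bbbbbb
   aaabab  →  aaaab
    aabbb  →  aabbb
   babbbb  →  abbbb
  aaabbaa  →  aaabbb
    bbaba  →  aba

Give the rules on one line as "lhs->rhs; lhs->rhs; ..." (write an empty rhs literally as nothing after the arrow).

  | aaba
  | aabbaa => aabbb
  | aab
  | babaa => abaa => abb

baa->bb; bab->ab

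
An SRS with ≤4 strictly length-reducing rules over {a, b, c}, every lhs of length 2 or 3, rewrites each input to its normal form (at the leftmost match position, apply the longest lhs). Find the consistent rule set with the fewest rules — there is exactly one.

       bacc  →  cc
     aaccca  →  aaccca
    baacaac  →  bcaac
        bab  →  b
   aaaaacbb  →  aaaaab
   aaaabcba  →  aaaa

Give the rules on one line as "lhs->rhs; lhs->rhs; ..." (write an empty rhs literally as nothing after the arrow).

ba->; baa->b; cb->

  | bacc => cc
  | aaccca
  | baacaac => bcaac
  | bab => b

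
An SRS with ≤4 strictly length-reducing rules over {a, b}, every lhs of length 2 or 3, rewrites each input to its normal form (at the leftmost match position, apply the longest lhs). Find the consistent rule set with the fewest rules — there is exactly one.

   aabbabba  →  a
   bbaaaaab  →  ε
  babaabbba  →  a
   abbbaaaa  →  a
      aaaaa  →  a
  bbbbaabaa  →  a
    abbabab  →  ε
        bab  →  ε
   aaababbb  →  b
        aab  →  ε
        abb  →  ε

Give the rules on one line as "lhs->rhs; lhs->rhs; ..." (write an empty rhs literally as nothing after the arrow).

aa->a; ab->; abb->; ba->a

  | aabbabba => abbabba => abba => a
  | bbaaaaab => baaaaab => aaaaab => aaaab => aaab => aab => ab => ε
  | babaabbba => abaabbba => aabbba => abbba => ba => a
  | abbbaaaa => baaaa => aaaa => aaa => aa => a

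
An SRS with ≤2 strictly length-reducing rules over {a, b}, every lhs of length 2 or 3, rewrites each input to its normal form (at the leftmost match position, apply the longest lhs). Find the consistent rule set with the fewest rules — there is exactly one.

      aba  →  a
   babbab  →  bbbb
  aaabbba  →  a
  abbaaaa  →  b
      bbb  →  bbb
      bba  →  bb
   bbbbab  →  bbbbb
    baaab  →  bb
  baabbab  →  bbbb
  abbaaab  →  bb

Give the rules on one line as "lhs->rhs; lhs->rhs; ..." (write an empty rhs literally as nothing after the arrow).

ab->; ba->b

  | aba => a
  | babbab => bbbab => bbbb
  | aaabbba => aabba => aba => a
  | abbaaaa => baaaa => baaa => baa => ba => b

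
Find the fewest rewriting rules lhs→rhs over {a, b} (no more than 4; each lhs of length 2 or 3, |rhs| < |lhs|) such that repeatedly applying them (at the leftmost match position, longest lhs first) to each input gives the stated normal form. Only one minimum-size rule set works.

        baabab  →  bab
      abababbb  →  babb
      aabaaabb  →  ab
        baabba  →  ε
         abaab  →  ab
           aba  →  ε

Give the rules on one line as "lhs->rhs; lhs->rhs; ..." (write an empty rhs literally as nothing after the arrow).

aab->; aba->; bba->; bbb->bb

  | baabab => bab
  | abababbb => babbb => babb
  | aabaaabb => aaabb => ab
  | baabba => bba => ε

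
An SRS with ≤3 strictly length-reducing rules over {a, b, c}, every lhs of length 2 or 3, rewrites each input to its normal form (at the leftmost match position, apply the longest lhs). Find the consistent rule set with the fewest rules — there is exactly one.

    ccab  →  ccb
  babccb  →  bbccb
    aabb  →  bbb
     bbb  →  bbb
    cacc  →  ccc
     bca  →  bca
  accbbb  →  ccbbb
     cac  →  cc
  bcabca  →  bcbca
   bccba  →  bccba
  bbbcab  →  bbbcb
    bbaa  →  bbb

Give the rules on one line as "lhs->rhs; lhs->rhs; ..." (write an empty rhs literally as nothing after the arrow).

aa->b; ab->b; ac->c

  | ccab => ccb
  | babccb => bbccb
  | aabb => bbb
  | bbb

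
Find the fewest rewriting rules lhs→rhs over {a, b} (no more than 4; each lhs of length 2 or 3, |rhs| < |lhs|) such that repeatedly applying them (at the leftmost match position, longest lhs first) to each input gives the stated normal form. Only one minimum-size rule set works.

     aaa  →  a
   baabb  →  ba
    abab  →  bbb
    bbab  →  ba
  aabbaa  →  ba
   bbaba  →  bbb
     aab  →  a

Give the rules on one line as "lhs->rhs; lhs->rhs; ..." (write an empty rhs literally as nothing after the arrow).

aa->a; ab->a; aba->bb; bba->ba

  | aaa => aa => a
  | baabb => babb => bab => ba
  | abab => bbb
  | bbab => bab => ba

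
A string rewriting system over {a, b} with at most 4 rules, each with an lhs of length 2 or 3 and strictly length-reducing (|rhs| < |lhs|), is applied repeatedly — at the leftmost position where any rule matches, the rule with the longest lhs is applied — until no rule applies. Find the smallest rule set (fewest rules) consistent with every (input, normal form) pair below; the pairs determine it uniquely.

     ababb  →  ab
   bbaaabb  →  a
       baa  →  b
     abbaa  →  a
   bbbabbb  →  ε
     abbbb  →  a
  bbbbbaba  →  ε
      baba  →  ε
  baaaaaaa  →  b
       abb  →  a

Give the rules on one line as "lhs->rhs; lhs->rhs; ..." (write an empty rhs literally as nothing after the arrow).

  | ababb => abbb => ab
  | bbaaabb => aabb => abb => a
  | baa => ba => b
  | abbaa => aa => a

aa->a; ba->b; bb->; bba->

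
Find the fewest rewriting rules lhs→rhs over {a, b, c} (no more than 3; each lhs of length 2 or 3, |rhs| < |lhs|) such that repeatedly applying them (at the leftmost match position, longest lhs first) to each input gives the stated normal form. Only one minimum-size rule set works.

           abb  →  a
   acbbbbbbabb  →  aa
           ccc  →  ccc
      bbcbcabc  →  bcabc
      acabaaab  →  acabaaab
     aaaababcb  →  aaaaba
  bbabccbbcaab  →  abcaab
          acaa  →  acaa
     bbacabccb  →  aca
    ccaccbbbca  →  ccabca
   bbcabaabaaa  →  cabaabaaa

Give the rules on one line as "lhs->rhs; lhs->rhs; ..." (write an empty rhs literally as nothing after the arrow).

  | abb => a
  | acbbbbbbabb => abbbbbbabb => abbbbabb => abbabb => aabb => aa
  | ccc
  | bbcbcabc => cbcabc => bcabc

bb->; cb->b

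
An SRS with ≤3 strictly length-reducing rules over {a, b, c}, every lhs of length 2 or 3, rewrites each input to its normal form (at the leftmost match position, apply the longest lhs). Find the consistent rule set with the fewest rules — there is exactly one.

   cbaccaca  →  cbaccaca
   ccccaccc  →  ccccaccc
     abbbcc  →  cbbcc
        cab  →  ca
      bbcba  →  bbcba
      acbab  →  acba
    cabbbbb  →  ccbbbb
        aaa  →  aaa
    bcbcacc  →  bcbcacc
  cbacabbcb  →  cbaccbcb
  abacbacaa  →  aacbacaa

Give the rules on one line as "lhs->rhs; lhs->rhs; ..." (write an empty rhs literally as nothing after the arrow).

  | cbaccaca
  | ccccaccc
  | abbbcc => cbbcc
  | cab => ca

ab->a; abb->cb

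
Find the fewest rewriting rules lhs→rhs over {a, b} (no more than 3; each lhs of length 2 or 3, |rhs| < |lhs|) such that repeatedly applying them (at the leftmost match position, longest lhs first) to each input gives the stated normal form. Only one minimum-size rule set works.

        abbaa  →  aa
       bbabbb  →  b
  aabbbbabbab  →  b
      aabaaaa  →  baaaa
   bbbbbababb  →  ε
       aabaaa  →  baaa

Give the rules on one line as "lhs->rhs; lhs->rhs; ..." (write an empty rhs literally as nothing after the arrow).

ab->b; bb->

  | abbaa => bbaa => aa
  | bbabbb => abbb => bbb => b
  | aabbbbabbab => abbbbabbab => bbbbabbab => bbabbab => abbab => bbab => ab => b
  | aabaaaa => abaaaa => baaaa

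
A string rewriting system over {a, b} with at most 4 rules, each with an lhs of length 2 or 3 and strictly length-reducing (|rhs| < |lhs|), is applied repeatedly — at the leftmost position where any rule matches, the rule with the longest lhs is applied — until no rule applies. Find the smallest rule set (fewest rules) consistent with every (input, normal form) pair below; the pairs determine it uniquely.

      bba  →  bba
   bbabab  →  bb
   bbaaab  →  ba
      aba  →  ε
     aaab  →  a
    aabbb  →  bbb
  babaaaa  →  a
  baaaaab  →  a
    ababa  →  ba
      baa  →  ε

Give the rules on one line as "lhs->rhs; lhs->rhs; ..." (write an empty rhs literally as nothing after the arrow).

aa->; ab->a; baa->

  | bba
  | bbabab => bbaab => bb
  | bbaaab => bab => ba
  | aba => aa => ε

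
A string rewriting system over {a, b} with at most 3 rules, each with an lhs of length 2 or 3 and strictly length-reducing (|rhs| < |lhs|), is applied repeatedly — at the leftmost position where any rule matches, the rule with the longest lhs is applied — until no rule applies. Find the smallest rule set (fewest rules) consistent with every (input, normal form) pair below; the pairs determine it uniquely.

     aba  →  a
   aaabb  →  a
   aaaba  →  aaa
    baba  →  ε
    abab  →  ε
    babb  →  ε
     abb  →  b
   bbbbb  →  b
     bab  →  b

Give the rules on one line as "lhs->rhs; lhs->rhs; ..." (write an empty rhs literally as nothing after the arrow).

ab->; ba->; bb->

  | aba => a
  | aaabb => aab => a
  | aaaba => aaa
  | baba => ba => ε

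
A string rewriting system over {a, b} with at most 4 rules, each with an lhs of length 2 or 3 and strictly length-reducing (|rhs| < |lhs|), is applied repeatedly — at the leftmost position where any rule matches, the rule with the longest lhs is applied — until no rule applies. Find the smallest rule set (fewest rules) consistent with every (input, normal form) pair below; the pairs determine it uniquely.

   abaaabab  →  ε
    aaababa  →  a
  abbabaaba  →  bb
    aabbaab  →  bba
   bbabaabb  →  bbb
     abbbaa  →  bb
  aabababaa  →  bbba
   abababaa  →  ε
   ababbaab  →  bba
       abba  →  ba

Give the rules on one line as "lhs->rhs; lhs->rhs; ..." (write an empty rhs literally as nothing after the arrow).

aa->; aab->ba; ab->

  | abaaabab => aaabab => abab => ab => ε
  | aaababa => ababa => aba => a
  | abbabaaba => babaaba => baaba => bbaa => bb
  | aabbaab => babaab => baab => bba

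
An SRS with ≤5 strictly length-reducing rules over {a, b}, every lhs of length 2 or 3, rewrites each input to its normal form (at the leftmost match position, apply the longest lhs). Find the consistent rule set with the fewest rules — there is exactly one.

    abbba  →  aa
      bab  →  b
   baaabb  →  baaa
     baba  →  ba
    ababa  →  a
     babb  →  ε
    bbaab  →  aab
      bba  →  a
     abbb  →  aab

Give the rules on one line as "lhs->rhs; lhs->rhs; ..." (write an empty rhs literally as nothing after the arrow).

aba->a; bab->b; bb->; bbb->ab

  | abbba => aaba => aa
  | bab => b
  | baaabb => baaa
  | baba => ba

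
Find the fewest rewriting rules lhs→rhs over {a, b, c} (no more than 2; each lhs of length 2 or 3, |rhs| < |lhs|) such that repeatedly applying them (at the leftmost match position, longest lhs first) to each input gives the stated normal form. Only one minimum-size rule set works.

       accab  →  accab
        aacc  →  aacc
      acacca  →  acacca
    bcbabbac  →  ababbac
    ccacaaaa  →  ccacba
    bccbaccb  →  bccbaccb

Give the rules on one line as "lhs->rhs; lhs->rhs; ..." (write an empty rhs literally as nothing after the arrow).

  | accab
  | aacc
  | acacca
  | bcbabbac => ababbac

aaa->b; bcb->ab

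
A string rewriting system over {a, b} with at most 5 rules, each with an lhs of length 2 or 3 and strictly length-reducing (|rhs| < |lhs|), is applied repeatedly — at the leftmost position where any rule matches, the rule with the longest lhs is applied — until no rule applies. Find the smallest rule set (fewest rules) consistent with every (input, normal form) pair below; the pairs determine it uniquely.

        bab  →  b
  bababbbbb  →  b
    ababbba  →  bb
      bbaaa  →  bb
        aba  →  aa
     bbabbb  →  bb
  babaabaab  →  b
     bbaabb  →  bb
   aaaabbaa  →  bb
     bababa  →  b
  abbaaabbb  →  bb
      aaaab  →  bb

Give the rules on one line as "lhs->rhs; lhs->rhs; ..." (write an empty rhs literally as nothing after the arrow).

  | bab => ba => b
  | bababbbbb => baabbbbb => babbbbb => babbbb => babbb => babb => bab => ba => b
  | ababbba => aabbba => aabba => aaba => aaa => bb
  | bbaaa => bbaa => bba => bb

aaa->bb; ab->a; ba->b; bab->ba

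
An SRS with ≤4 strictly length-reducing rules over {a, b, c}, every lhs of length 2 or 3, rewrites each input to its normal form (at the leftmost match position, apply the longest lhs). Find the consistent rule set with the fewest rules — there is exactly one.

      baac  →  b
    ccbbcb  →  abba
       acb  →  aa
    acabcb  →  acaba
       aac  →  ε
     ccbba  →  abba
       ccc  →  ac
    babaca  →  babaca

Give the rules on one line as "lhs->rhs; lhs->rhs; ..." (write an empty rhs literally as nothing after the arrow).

aac->; cb->a; cc->a

  | baac => b
  | ccbbcb => abbcb => abba
  | acb => aa
  | acabcb => acaba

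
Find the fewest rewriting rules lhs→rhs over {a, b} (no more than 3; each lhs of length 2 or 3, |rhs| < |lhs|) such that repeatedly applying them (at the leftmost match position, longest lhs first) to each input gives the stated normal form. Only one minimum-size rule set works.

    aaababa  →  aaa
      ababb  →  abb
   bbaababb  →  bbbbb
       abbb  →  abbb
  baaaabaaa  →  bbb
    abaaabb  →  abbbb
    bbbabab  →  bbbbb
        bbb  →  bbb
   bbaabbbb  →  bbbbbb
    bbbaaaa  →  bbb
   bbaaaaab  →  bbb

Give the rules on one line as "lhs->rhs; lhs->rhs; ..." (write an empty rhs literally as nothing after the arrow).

ba->; baa->bb; bba->bb

  | aaababa => aaaba => aaa
  | ababb => abb
  | bbaababb => bbababb => bbbabb => bbbbb
  | abbb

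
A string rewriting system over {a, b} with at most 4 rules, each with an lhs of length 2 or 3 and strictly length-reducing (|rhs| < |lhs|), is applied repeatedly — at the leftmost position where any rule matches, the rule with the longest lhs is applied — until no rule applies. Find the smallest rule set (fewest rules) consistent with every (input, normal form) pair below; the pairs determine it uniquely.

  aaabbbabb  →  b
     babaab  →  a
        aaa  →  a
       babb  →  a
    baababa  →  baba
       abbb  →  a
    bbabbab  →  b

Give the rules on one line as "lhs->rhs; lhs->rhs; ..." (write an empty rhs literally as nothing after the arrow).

aa->; abb->bb; bb->b; bbb->a

  | aaabbbabb => abbbabb => bbbabb => aabb => bb => b
  | babaab => babb => bbb => a
  | aaa => a
  | babb => bbb => a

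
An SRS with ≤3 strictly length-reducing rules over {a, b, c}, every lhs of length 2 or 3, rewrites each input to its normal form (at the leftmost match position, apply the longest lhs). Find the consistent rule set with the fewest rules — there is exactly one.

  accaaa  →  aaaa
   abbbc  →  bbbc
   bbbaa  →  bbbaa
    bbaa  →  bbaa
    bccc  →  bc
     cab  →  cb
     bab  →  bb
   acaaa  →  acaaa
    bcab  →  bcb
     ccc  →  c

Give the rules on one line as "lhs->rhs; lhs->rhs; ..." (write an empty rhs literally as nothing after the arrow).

ab->b; cc->

  | accaaa => aaaa
  | abbbc => bbbc
  | bbbaa
  | bbaa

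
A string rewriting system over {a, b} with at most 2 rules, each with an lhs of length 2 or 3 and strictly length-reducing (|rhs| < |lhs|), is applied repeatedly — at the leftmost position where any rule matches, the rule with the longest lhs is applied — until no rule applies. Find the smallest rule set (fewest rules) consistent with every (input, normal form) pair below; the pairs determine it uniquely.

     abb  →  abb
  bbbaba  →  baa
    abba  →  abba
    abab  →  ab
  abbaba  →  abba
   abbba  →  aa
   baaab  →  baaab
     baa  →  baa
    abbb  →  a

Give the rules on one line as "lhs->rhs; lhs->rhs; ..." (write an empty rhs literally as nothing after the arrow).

aba->a; bbb->ba

  | abb
  | bbbaba => baaba => baa
  | abba
  | abab => ab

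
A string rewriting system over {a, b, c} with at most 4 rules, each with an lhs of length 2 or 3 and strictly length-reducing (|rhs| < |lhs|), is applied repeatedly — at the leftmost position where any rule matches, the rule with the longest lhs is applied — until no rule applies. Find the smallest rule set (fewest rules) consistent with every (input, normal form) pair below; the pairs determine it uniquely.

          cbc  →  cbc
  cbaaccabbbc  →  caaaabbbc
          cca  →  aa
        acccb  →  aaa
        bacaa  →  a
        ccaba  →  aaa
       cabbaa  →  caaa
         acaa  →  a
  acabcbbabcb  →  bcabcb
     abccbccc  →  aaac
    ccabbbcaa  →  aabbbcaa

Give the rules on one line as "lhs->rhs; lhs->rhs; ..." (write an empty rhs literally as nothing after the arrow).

aca->; acb->aa; ba->a; cc->a

  | cbc
  | cbaaccabbbc => caaccabbbc => caaaabbbc
  | cca => aa
  | acccb => aacb => aaa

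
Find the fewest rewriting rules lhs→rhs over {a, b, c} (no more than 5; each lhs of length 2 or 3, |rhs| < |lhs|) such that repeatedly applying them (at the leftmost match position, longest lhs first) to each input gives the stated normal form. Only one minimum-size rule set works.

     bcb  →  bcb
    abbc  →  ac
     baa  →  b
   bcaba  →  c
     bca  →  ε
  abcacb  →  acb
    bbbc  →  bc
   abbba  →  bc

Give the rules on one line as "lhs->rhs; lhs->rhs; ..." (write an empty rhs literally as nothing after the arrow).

aba->bc; ba->c; bb->; ca->b

  | bcb
  | abbc => ac
  | baa => ca => b
  | bcaba => bbba => ba => c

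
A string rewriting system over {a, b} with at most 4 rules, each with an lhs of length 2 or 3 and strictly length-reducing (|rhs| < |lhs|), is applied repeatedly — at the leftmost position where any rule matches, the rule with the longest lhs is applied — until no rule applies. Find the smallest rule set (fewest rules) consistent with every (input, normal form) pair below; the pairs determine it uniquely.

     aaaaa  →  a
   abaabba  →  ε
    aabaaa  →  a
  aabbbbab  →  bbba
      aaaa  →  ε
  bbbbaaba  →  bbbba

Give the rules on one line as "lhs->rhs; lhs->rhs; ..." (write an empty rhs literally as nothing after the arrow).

  | aaaaa => aaa => a
  | abaabba => aaabba => abba => aba => aa => ε
  | aabaaa => aaa => a
  | aabbbbab => bbbab => bbba

aa->; aab->; ab->a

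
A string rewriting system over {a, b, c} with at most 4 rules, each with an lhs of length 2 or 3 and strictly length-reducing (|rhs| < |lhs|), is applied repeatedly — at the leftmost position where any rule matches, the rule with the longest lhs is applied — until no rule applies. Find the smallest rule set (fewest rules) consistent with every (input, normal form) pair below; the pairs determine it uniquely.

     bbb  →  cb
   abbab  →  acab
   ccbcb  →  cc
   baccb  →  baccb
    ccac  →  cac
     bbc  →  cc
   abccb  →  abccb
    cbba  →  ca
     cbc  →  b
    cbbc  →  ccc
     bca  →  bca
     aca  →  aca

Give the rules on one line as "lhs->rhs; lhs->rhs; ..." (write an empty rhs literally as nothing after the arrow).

  | bbb => cb
  | abbab => acab
  | ccbcb => cbb => cc
  | baccb

bb->c; cbc->b; cca->ca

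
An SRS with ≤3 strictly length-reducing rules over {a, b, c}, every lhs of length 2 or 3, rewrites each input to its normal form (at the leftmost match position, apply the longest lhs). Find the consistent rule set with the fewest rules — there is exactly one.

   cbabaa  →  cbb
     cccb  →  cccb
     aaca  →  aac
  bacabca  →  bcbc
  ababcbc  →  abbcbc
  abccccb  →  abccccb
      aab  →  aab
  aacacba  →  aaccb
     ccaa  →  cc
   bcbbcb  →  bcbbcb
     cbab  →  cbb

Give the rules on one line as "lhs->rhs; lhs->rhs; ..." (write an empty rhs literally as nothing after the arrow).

  | cbabaa => cbbaa => cbba => cbb
  | cccb
  | aaca => aac
  | bacabca => bcabca => bcbca => bcbc

ba->b; ca->c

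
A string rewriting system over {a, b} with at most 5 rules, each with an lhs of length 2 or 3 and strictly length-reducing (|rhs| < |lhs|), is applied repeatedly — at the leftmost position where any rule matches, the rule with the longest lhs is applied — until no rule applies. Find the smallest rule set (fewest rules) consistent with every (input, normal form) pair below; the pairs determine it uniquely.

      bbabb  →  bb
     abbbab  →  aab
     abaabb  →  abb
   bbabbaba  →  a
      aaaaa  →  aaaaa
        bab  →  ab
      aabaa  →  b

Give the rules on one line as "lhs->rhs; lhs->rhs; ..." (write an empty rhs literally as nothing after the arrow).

  | bbabb => bb
  | abbbab => aab
  | abaabb => babb => abb
  | bbabbaba => bbaba => ba => a

aba->b; ba->a; bba->; bbb->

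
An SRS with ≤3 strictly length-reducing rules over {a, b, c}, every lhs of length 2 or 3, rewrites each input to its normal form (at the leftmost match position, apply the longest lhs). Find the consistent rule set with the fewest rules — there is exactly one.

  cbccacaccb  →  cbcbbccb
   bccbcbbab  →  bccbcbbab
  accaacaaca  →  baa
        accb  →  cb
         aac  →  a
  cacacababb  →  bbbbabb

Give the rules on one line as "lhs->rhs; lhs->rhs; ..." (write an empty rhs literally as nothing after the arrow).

  | cbccacaccb => cbcbcaccb => cbcbbccb
  | bccbcbbab
  | accaacaaca => caacaaca => bacaaca => baaca => baa
  | accb => cb

ac->; ca->b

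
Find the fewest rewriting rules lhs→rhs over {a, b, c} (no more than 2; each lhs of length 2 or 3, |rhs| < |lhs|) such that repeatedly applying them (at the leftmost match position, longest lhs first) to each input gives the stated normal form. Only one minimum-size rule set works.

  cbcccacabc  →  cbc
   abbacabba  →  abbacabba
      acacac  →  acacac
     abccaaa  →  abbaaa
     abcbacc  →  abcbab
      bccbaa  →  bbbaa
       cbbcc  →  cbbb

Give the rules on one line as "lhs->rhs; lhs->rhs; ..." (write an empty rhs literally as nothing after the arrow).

bca->; cc->b

  | cbcccacabc => cbbcacabc => cbcabc => cbc
  | abbacabba
  | acacac
  | abccaaa => abbaaa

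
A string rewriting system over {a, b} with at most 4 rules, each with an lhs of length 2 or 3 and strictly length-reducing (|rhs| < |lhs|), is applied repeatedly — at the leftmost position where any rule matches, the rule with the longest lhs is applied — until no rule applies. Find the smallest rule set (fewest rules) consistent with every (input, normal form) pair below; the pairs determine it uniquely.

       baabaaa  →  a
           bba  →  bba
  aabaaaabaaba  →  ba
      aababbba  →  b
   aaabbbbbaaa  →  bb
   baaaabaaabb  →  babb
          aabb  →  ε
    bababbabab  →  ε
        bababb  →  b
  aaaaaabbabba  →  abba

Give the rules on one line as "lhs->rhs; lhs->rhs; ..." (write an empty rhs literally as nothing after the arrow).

  | baabaaa => baaa => a
  | bba
  | aabaaaabaaba => bbaaaabaaba => baabaaba => baaba => ba
  | aababbba => bbabbba => bbaa => b

aa->b; aba->b; baa->; bbb->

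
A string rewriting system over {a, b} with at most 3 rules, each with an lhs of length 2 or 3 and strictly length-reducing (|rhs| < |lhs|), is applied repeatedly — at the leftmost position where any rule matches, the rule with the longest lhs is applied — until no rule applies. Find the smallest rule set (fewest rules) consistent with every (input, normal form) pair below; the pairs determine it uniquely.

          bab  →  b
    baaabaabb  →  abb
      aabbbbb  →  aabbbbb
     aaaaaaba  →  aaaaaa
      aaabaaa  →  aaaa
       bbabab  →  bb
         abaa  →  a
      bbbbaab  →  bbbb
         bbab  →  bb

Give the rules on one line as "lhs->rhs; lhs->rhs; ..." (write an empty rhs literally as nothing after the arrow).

  | bab => b
  | baaabaabb => abaabb => abb
  | aabbbbb
  | aaaaaaba => aaaaaa

ba->; baa->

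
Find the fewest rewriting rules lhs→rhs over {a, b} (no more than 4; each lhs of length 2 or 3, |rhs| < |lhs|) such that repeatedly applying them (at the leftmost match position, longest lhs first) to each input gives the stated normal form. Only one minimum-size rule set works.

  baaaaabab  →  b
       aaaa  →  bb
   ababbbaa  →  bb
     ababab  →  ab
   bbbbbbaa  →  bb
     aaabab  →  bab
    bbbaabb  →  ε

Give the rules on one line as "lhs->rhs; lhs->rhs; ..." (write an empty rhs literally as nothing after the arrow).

  | baaaaabab => bbaaabab => aabab => bbab => b
  | aaaa => baa => bb
  | ababbbaa => abbbaa => babaa => baa => bb
  | ababab => abab => ab

aa->b; aba->a; abb->ba; bba->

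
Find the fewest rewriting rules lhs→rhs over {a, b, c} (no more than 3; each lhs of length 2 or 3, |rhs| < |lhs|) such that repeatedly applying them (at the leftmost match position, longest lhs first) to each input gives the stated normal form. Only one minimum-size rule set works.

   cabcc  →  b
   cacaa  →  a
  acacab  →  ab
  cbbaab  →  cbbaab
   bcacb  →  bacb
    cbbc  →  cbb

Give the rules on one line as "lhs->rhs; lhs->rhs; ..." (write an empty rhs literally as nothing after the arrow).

bc->b; ca->

  | cabcc => bcc => bc => b
  | cacaa => caa => a
  | acacab => acab => ab
  | cbbaab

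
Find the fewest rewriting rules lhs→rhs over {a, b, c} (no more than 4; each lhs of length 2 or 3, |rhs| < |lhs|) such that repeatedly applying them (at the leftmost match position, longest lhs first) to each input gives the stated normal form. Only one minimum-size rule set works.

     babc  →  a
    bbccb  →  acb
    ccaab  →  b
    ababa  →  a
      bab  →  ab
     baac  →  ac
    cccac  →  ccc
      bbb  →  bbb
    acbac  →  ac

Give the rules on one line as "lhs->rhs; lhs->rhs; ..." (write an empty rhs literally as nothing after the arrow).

aa->a; ba->a; bc->a; ca->

  | babc => abc => aa => a
  | bbccb => bacb => acb
  | ccaab => cab => b
  | ababa => aaba => aba => aa => a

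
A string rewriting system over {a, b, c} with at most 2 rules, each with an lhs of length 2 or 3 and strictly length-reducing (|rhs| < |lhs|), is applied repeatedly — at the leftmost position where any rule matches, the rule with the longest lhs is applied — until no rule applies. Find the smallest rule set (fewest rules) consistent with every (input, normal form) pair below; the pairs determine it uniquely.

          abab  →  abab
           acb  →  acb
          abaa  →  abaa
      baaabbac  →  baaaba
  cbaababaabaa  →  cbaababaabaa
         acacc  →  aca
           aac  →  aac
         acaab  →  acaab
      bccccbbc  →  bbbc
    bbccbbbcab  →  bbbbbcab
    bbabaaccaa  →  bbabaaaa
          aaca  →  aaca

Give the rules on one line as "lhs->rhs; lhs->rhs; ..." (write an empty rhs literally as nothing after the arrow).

  | abab
  | acb
  | abaa
  | baaabbac => baaaba

bac->a; cc->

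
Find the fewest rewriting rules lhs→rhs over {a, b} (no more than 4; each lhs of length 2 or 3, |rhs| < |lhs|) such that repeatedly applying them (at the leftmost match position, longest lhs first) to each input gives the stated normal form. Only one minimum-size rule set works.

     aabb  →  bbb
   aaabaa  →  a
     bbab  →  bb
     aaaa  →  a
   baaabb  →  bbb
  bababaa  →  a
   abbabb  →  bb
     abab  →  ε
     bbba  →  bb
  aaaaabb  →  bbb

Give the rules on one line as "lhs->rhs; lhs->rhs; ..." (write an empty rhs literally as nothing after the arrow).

aa->b; ab->; ba->

  | aabb => bbb
  | aaabaa => babaa => baa => a
  | bbab => bb
  | aaaa => baa => a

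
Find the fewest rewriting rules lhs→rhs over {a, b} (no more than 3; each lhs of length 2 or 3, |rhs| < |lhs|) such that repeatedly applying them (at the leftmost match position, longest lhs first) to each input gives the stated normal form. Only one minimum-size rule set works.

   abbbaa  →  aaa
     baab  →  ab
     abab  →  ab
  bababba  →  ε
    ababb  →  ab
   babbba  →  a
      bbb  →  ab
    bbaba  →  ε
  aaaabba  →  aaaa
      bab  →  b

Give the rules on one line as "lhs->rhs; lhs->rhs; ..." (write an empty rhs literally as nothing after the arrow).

  | abbbaa => aabaa => aaa
  | baab => ab
  | abab => ab
  | bababba => babba => bba => ba => ε

ba->; bb->b; bbb->ab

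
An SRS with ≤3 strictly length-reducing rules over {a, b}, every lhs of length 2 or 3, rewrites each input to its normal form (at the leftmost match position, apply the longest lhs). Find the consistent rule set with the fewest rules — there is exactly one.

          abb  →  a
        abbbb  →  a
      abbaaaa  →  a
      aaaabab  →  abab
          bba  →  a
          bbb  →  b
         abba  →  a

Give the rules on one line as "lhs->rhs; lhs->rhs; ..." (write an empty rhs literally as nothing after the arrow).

  | abb => a
  | abbbb => abb => a
  | abbaaaa => aaaaa => aaaa => aaa => aa => a
  | aaaabab => aaabab => aabab => abab

aa->a; bb->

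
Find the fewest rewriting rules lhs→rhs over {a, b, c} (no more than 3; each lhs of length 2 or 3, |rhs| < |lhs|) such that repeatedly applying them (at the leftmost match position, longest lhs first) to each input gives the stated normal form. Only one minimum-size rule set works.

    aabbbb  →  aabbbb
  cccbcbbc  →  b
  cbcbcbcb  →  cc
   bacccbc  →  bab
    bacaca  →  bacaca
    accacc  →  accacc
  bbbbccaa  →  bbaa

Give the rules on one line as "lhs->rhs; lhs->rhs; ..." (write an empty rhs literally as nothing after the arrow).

bc->; bcb->; ccc->b

  | aabbbb
  | cccbcbbc => bbcbbc => bbc => b
  | cbcbcbcb => ccbcb => cc
  | bacccbc => babbc => bab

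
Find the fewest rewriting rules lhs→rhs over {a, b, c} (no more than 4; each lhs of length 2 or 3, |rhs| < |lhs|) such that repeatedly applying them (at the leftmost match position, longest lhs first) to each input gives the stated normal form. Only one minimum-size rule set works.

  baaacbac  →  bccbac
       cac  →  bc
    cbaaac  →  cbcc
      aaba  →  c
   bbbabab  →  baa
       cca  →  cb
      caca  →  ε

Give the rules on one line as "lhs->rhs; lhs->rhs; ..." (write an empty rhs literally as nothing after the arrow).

aaa->c; ab->a; bb->; ca->b

  | baaacbac => bccbac
  | cac => bc
  | cbaaac => cbcc
  | aaba => aaa => c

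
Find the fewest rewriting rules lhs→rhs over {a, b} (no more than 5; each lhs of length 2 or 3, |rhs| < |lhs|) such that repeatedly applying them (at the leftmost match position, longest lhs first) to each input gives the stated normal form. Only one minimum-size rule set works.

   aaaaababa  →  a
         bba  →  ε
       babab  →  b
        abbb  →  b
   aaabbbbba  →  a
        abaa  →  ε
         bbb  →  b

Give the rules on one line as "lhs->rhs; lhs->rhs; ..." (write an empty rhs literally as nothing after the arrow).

aa->; ab->b; ba->a; bb->a

  | aaaaababa => aaababa => ababa => baba => aba => ba => a
  | bba => aa => ε
  | babab => abab => bab => ab => b
  | abbb => bbb => ab => b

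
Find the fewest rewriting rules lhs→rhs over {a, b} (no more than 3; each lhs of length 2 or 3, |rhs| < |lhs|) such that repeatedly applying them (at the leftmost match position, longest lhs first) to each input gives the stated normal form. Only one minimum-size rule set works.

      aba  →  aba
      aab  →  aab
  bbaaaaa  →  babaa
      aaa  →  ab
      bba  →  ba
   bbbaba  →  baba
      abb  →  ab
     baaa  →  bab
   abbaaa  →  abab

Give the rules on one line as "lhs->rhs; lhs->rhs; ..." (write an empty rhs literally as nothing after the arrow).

  | aba
  | aab
  | bbaaaaa => baaaaa => babaa
  | aaa => ab

aaa->ab; bb->b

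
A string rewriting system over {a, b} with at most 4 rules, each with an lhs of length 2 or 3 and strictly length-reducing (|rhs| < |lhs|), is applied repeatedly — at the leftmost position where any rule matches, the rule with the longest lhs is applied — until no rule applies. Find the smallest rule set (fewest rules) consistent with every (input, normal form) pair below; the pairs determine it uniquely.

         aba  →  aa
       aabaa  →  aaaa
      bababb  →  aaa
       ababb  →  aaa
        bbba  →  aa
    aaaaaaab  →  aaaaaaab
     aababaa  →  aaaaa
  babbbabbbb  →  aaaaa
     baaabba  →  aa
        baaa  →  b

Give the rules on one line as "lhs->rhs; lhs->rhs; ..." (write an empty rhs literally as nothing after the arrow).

aba->aa; ba->b; bb->a

  | aba => aa
  | aabaa => aaaa
  | bababb => bbabb => aabb => aaa
  | ababb => aabb => aaa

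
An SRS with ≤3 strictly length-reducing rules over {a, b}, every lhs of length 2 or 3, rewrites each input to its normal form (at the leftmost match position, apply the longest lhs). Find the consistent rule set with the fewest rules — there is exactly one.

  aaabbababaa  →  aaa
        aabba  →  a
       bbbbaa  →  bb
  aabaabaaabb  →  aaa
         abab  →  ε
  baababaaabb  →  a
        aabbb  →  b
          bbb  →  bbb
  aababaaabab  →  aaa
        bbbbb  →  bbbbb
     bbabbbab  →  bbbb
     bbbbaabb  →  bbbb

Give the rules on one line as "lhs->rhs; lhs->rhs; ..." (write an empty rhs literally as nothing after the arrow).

ab->; ba->

  | aaabbababaa => aabababaa => aababaa => aabaa => aaa
  | aabba => aba => a
  | bbbbaa => bbba => bb
  | aabaabaaabb => aaabaaabb => aaaaabb => aaaab => aaa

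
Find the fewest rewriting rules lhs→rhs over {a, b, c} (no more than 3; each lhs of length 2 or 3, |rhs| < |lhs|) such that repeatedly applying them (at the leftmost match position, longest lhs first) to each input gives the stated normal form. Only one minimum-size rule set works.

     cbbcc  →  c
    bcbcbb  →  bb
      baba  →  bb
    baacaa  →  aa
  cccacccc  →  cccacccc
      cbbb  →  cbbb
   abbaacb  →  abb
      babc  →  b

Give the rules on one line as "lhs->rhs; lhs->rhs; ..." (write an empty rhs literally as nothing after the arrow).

  | cbbcc => cbc => c
  | bcbcbb => bcbb => bb
  | baba => bba => bb
  | baacaa => bacaa => bcaa => aa

ba->b; bc->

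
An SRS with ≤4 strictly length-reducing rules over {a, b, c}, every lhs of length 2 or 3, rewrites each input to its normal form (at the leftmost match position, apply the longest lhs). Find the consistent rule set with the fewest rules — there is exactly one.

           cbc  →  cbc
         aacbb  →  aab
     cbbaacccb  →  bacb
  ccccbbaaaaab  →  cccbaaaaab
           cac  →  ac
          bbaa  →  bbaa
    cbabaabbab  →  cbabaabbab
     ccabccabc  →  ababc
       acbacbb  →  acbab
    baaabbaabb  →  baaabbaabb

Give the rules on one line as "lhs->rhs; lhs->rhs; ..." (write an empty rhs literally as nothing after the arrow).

acc->; ca->a; cbb->b

  | cbc
  | aacbb => aab
  | cbbaacccb => baacccb => bacb
  | ccccbbaaaaab => cccbaaaaab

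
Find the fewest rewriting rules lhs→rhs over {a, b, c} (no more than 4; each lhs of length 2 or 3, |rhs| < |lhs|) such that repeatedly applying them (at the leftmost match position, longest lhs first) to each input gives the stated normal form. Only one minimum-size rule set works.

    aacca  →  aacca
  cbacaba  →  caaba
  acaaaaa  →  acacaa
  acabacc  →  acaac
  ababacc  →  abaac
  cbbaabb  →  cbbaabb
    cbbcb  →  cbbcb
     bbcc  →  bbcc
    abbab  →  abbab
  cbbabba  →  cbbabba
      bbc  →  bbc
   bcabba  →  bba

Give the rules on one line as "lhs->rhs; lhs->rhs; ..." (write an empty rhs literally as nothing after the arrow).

aaa->ac; bac->a; bca->

  | aacca
  | cbacaba => caaba
  | acaaaaa => acacaa
  | acabacc => acaac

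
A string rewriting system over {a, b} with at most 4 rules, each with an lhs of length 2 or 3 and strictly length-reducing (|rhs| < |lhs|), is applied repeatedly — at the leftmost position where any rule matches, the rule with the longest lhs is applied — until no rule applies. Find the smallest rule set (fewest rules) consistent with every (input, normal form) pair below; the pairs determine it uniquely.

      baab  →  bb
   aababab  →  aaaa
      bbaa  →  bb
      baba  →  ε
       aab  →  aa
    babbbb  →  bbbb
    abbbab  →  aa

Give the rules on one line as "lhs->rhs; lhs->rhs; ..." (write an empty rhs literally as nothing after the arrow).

ab->a; ba->; baa->b

  | baab => bb
  | aababab => aaabab => aaaab => aaaa
  | bbaa => bb
  | baba => ba => ε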